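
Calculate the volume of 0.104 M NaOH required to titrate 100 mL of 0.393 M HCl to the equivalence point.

At equivalence: moles acid = moles base. moles HCl = 0.393 × 100/1000 = 0.0393 mol. V_base = moles / 0.104 × 1000 = 377.9 mL.

V_{base} = 377.9 mL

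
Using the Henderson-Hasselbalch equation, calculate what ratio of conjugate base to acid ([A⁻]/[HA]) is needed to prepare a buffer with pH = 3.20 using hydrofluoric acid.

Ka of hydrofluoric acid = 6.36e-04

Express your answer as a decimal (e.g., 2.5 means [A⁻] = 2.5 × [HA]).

pKa = -log(6.36e-04) = 3.1965. pH = pKa + log([A⁻]/[HA]), so log([A⁻]/[HA]) = pH − pKa = 3.20 − 3.1965 = 0.0035. [A⁻]/[HA] = 10^(0.0035) = 1.01

[A⁻]/[HA] = 1.01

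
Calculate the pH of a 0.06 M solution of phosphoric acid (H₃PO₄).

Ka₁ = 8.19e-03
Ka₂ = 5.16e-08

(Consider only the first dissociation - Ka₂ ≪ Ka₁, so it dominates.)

First dissociation dominates. From Ka₁ = [H⁺][HA⁻]/[H₂A], x² + Ka₁·x − Ka₁·C = 0 with C = 0.06 M and Ka₁ = 8.19e-03. Solving: [H⁺] = (−Ka₁ + √(Ka₁² + 4·Ka₁·C)) / 2 = 1.8448e-02 M. pH = -log(1.8448e-02) = 1.73.

pH = 1.73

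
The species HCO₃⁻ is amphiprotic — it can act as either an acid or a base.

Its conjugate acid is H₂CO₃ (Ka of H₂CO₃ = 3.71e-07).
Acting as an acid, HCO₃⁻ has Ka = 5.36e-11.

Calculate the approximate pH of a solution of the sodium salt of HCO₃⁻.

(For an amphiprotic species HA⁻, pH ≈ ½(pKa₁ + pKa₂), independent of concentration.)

pKa₁ = -log(3.71e-07) = 6.43; pKa₂ = -log(5.36e-11) = 10.27. For an amphiprotic species, pH ≈ ½(pKa₁ + pKa₂) = ½(6.43 + 10.27) = 8.35.

pH = 8.35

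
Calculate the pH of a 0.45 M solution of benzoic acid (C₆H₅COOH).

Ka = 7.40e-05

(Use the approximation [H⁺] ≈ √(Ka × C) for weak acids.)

[H⁺] = √(Ka × C) = √(7.40e-05 × 0.45) = 5.7706e-03. pH = -log(5.7706e-03)

pH = 2.24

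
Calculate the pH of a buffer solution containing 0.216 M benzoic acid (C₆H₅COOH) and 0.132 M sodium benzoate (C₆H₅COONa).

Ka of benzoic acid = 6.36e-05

pKa = -log(6.36e-05) = 4.20. pH = pKa + log([A⁻]/[HA]) = 4.20 + log(0.132/0.216)

pH = 3.98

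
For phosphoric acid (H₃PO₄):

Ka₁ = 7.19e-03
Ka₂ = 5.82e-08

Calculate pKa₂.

pKa₂ = -log(Ka₂) = -log(5.82e-08) = 7.24.

pK_{a2} = 7.24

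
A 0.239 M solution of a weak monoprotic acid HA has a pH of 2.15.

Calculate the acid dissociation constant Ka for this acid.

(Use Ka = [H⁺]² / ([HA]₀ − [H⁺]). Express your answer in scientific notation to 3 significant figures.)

[H⁺] = 10^(−pH) = 10^(−2.15) = 7.079e-03 M. For HA ⇌ H⁺ + A⁻, Ka = [H⁺][A⁻]/[HA] = [H⁺]² / ([HA]₀ − [H⁺]) = (7.079e-03)² / (0.239 − 7.079e-03) = 2.16e-04.

K_a = 2.16e-04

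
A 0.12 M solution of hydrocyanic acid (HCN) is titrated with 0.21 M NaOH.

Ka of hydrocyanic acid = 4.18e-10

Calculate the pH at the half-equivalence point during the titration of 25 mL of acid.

At half-equivalence [HA] = [A⁻], so Henderson-Hasselbalch gives pH = pKa = -log(4.18e-10) = 9.38.

pH = pKa = 9.38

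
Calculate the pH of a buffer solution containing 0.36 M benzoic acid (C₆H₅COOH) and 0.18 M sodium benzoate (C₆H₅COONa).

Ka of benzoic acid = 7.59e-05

pKa = -log(7.59e-05) = 4.12. pH = pKa + log([A⁻]/[HA]) = 4.12 + log(0.18/0.36)

pH = 3.82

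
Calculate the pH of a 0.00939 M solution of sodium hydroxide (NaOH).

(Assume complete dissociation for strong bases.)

[OH⁻] = 0.00939 M for strong base. pOH = -log[OH⁻] = 2.03, pH = 14 - pOH

pH = 11.97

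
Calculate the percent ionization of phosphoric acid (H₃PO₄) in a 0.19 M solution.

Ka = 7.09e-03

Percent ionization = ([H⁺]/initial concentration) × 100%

Using Ka equilibrium: x² + Ka×x - Ka×C = 0. Solving: [H⁺] = 3.3329e-02. Percent = (3.3329e-02/0.19) × 100

Percent ionization = 17.5%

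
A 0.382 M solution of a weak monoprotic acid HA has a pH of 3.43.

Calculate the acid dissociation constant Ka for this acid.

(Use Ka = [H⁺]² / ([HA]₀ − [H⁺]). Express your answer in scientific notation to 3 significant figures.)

[H⁺] = 10^(−pH) = 10^(−3.43) = 3.715e-04 M. For HA ⇌ H⁺ + A⁻, Ka = [H⁺][A⁻]/[HA] = [H⁺]² / ([HA]₀ − [H⁺]) = (3.715e-04)² / (0.382 − 3.715e-04) = 3.62e-07.

K_a = 3.62e-07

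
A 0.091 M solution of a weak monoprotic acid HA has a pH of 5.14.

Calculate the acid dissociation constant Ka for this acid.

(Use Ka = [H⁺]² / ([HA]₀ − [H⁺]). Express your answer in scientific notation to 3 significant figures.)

[H⁺] = 10^(−pH) = 10^(−5.14) = 7.244e-06 M. For HA ⇌ H⁺ + A⁻, Ka = [H⁺][A⁻]/[HA] = [H⁺]² / ([HA]₀ − [H⁺]) = (7.244e-06)² / (0.091 − 7.244e-06) = 5.77e-10.

K_a = 5.77e-10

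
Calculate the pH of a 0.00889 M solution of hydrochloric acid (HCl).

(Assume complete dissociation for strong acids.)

[H⁺] = 0.00889 M for strong acid. pH = -log[H⁺] = -log(0.00889)

pH = 2.05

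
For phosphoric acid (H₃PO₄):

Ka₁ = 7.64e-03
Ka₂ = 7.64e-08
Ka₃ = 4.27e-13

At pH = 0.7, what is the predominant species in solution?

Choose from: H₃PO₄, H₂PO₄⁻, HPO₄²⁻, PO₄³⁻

pKa₁ = 2.12, pKa₂ = 7.12, pKa₃ = 12.37. For a polyprotic acid the predominant species crosses at each pKa: below pKa_n the protonated form dominates, above it the deprotonated form does. At pH = 0.7, the predominant species is H₃PO₄.

H₃PO₄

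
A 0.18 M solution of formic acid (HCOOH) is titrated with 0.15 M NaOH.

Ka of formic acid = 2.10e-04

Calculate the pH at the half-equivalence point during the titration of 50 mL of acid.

At half-equivalence [HA] = [A⁻], so Henderson-Hasselbalch gives pH = pKa = -log(2.10e-04) = 3.68.

pH = pKa = 3.68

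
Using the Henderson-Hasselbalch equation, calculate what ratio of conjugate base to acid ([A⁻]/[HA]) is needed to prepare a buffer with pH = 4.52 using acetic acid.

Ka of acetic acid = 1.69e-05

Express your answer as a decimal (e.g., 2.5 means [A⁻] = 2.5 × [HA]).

pKa = -log(1.69e-05) = 4.7721. pH = pKa + log([A⁻]/[HA]), so log([A⁻]/[HA]) = pH − pKa = 4.52 − 4.7721 = -0.2521. [A⁻]/[HA] = 10^(-0.2521) = 0.560

[A⁻]/[HA] = 0.560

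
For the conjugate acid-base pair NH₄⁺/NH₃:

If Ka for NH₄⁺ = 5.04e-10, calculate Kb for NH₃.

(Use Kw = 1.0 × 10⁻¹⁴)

For a conjugate pair Ka × Kb = Kw, so Kb = Kw/Ka = 1.0 × 10⁻¹⁴ / 5.04e-10 = 1.98e-05.

K_b = 1.98e-05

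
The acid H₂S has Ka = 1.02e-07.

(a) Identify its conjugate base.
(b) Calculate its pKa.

(a) The conjugate base is formed by removing one H⁺ from H₂S, giving HS⁻. (b) pKa = -log(Ka) = -log(1.02e-07) = 6.99.

Conjugate base: HS⁻; pK_a = 6.99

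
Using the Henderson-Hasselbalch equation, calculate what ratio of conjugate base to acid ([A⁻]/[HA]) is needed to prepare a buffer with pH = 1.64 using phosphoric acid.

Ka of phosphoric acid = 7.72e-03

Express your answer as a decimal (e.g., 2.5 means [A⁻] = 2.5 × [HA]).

pKa = -log(7.72e-03) = 2.1124. pH = pKa + log([A⁻]/[HA]), so log([A⁻]/[HA]) = pH − pKa = 1.64 − 2.1124 = -0.4724. [A⁻]/[HA] = 10^(-0.4724) = 0.337

[A⁻]/[HA] = 0.337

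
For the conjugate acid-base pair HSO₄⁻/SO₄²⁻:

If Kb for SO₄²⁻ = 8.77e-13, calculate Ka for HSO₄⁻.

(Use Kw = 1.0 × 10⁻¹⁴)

For a conjugate pair Ka × Kb = Kw, so Ka = Kw/Kb = 1.0 × 10⁻¹⁴ / 8.77e-13 = 1.14e-02.

K_a = 1.14e-02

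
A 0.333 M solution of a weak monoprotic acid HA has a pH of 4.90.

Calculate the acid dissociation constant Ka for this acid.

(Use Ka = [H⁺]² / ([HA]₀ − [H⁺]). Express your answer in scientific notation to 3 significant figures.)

[H⁺] = 10^(−pH) = 10^(−4.90) = 1.259e-05 M. For HA ⇌ H⁺ + A⁻, Ka = [H⁺][A⁻]/[HA] = [H⁺]² / ([HA]₀ − [H⁺]) = (1.259e-05)² / (0.333 − 1.259e-05) = 4.76e-10.

K_a = 4.76e-10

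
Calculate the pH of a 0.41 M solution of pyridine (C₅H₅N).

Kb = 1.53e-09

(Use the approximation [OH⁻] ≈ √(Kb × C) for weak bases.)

[OH⁻] = √(Kb × C) = √(1.53e-09 × 0.41) = 2.5046e-05. pOH = 4.60, pH = 14 - pOH

pH = 9.40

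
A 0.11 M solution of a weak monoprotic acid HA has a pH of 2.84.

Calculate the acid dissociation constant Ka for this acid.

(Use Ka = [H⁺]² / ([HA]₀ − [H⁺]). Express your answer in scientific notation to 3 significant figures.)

[H⁺] = 10^(−pH) = 10^(−2.84) = 1.445e-03 M. For HA ⇌ H⁺ + A⁻, Ka = [H⁺][A⁻]/[HA] = [H⁺]² / ([HA]₀ − [H⁺]) = (1.445e-03)² / (0.11 − 1.445e-03) = 1.92e-05.

K_a = 1.92e-05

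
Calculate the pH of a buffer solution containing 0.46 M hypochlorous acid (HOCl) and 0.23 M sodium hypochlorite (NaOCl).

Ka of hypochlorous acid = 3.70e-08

pKa = -log(3.70e-08) = 7.43. pH = pKa + log([A⁻]/[HA]) = 7.43 + log(0.23/0.46)

pH = 7.13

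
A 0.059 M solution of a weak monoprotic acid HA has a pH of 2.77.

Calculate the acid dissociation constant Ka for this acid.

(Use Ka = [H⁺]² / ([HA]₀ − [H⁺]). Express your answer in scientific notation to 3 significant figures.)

[H⁺] = 10^(−pH) = 10^(−2.77) = 1.698e-03 M. For HA ⇌ H⁺ + A⁻, Ka = [H⁺][A⁻]/[HA] = [H⁺]² / ([HA]₀ − [H⁺]) = (1.698e-03)² / (0.059 − 1.698e-03) = 5.03e-05.

K_a = 5.03e-05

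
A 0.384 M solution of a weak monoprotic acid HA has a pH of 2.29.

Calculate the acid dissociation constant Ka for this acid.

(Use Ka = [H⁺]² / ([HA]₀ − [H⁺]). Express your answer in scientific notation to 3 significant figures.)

[H⁺] = 10^(−pH) = 10^(−2.29) = 5.129e-03 M. For HA ⇌ H⁺ + A⁻, Ka = [H⁺][A⁻]/[HA] = [H⁺]² / ([HA]₀ − [H⁺]) = (5.129e-03)² / (0.384 − 5.129e-03) = 6.94e-05.

K_a = 6.94e-05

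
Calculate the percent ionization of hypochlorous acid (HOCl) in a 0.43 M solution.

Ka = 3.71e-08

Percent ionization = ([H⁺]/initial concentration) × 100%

Using Ka equilibrium: x² + Ka×x - Ka×C = 0. Solving: [H⁺] = 1.2629e-04. Percent = (1.2629e-04/0.43) × 100

Percent ionization = 0.0294%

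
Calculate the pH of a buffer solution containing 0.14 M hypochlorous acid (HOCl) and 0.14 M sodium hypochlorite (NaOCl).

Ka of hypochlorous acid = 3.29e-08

pKa = -log(3.29e-08) = 7.48. pH = pKa + log([A⁻]/[HA]) = 7.48 + log(0.14/0.14)

pH = 7.48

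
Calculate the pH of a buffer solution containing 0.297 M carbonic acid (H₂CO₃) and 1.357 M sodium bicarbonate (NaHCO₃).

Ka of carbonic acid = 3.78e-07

pKa = -log(3.78e-07) = 6.42. pH = pKa + log([A⁻]/[HA]) = 6.42 + log(1.357/0.297)

pH = 7.08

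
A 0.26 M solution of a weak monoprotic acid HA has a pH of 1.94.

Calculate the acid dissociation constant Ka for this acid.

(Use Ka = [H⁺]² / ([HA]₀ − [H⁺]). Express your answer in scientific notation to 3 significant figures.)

[H⁺] = 10^(−pH) = 10^(−1.94) = 1.148e-02 M. For HA ⇌ H⁺ + A⁻, Ka = [H⁺][A⁻]/[HA] = [H⁺]² / ([HA]₀ − [H⁺]) = (1.148e-02)² / (0.26 − 1.148e-02) = 5.30e-04.

K_a = 5.30e-04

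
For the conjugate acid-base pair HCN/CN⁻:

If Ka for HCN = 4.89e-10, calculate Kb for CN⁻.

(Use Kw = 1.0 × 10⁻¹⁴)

For a conjugate pair Ka × Kb = Kw, so Kb = Kw/Ka = 1.0 × 10⁻¹⁴ / 4.89e-10 = 2.04e-05.

K_b = 2.04e-05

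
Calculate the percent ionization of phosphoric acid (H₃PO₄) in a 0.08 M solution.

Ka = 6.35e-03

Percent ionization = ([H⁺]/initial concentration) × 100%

Using Ka equilibrium: x² + Ka×x - Ka×C = 0. Solving: [H⁺] = 1.9586e-02. Percent = (1.9586e-02/0.08) × 100

Percent ionization = 24.5%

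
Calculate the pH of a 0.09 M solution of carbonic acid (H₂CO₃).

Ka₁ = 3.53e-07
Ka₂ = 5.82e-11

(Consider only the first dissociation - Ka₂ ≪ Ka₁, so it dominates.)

First dissociation dominates. From Ka₁ = [H⁺][HA⁻]/[H₂A], x² + Ka₁·x − Ka₁·C = 0 with C = 0.09 M and Ka₁ = 3.53e-07. Solving: [H⁺] = (−Ka₁ + √(Ka₁² + 4·Ka₁·C)) / 2 = 1.7806e-04 M. pH = -log(1.7806e-04) = 3.75.

pH = 3.75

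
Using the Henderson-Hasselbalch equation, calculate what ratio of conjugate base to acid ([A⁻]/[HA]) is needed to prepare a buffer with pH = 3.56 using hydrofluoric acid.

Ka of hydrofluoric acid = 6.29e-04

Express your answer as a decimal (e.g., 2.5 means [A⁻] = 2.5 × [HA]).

pKa = -log(6.29e-04) = 3.2013. pH = pKa + log([A⁻]/[HA]), so log([A⁻]/[HA]) = pH − pKa = 3.56 − 3.2013 = 0.3587. [A⁻]/[HA] = 10^(0.3587) = 2.28

[A⁻]/[HA] = 2.28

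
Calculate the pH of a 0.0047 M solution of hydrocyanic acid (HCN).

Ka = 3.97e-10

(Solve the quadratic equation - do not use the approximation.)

x² + Ka×x - Ka×C = 0. Using quadratic formula: [H⁺] = 1.3658e-06

pH = 5.86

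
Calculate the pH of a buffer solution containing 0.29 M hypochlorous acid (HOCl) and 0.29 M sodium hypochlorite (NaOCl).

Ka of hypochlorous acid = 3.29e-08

pKa = -log(3.29e-08) = 7.48. pH = pKa + log([A⁻]/[HA]) = 7.48 + log(0.29/0.29)

pH = 7.48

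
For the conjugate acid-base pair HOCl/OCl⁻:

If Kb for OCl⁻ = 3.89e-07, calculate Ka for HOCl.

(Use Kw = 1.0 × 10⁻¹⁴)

For a conjugate pair Ka × Kb = Kw, so Ka = Kw/Kb = 1.0 × 10⁻¹⁴ / 3.89e-07 = 2.57e-08.

K_a = 2.57e-08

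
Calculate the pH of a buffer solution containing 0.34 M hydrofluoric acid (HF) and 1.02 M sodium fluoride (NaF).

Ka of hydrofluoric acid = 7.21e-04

pKa = -log(7.21e-04) = 3.14. pH = pKa + log([A⁻]/[HA]) = 3.14 + log(1.02/0.34)

pH = 3.62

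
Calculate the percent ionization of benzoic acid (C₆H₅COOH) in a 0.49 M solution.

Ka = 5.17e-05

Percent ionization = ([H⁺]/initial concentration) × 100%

Using Ka equilibrium: x² + Ka×x - Ka×C = 0. Solving: [H⁺] = 5.0074e-03. Percent = (5.0074e-03/0.49) × 100

Percent ionization = 1.02%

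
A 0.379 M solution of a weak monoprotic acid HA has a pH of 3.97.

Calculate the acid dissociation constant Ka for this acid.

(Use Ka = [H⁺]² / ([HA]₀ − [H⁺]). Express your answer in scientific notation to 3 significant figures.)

[H⁺] = 10^(−pH) = 10^(−3.97) = 1.072e-04 M. For HA ⇌ H⁺ + A⁻, Ka = [H⁺][A⁻]/[HA] = [H⁺]² / ([HA]₀ − [H⁺]) = (1.072e-04)² / (0.379 − 1.072e-04) = 3.03e-08.

K_a = 3.03e-08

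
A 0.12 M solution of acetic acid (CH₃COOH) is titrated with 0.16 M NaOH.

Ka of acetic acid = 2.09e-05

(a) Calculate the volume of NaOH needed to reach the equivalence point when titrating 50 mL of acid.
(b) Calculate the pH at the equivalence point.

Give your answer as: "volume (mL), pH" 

moles acid = 0.12 × 50/1000 = 0.006 mol; V_base = moles/0.16 × 1000 = 37.5 mL. At equivalence only the conjugate base is present: [A⁻] = 0.006/0.087 = 6.8571e-02 M. Kb = Kw/Ka = 4.78e-10; [OH⁻] = √(Kb × [A⁻]) = 5.7279e-06; pOH = 5.24; pH = 14 - pOH = 8.76.

V = 37.5 mL, pH = 8.76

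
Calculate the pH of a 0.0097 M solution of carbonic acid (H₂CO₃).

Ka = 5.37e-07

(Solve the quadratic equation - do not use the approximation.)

x² + Ka×x - Ka×C = 0. Using quadratic formula: [H⁺] = 7.1905e-05

pH = 4.14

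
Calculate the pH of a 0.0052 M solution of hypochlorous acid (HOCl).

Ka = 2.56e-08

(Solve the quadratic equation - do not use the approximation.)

x² + Ka×x - Ka×C = 0. Using quadratic formula: [H⁺] = 1.1525e-05

pH = 4.94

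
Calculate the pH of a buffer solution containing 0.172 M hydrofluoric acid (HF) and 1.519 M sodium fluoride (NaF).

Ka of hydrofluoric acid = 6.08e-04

pKa = -log(6.08e-04) = 3.22. pH = pKa + log([A⁻]/[HA]) = 3.22 + log(1.519/0.172)

pH = 4.16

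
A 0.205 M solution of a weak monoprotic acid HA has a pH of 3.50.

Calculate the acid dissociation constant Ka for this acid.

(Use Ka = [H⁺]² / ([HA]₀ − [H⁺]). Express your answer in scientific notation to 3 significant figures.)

[H⁺] = 10^(−pH) = 10^(−3.50) = 3.162e-04 M. For HA ⇌ H⁺ + A⁻, Ka = [H⁺][A⁻]/[HA] = [H⁺]² / ([HA]₀ − [H⁺]) = (3.162e-04)² / (0.205 − 3.162e-04) = 4.89e-07.

K_a = 4.89e-07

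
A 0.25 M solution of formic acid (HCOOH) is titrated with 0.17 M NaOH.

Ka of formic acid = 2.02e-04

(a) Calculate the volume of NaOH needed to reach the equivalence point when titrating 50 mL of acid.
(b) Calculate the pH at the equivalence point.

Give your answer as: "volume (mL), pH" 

moles acid = 0.25 × 50/1000 = 0.0125 mol; V_base = moles/0.17 × 1000 = 73.5 mL. At equivalence only the conjugate base is present: [A⁻] = 0.0125/0.124 = 1.0119e-01 M. Kb = Kw/Ka = 4.95e-11; [OH⁻] = √(Kb × [A⁻]) = 2.2382e-06; pOH = 5.65; pH = 14 - pOH = 8.35.

V = 73.5 mL, pH = 8.35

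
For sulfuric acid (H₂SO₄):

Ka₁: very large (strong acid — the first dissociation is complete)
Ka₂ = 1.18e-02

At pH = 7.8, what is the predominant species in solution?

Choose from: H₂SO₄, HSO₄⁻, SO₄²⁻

The first dissociation is complete, so H₂SO₄ itself is never the predominant species in water; pKa₂ = -log(1.18e-02) = 1.93. For a polyprotic acid the predominant species crosses at each pKa: below pKa_n the protonated form dominates, above it the deprotonated form does. At pH = 7.8, the predominant species is SO₄²⁻.

SO₄²⁻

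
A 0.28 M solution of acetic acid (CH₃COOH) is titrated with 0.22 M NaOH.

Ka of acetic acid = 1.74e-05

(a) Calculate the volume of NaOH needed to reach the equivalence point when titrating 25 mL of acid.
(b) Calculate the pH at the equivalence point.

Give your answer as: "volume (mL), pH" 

moles acid = 0.28 × 25/1000 = 0.007 mol; V_base = moles/0.22 × 1000 = 31.8 mL. At equivalence only the conjugate base is present: [A⁻] = 0.007/0.057 = 1.2320e-01 M. Kb = Kw/Ka = 5.75e-10; [OH⁻] = √(Kb × [A⁻]) = 8.4145e-06; pOH = 5.07; pH = 14 - pOH = 8.93.

V = 31.8 mL, pH = 8.93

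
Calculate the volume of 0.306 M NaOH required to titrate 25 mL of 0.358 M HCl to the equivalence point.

At equivalence: moles acid = moles base. moles HCl = 0.358 × 25/1000 = 0.00895 mol. V_base = moles / 0.306 × 1000 = 29.2 mL.

V_{base} = 29.2 mL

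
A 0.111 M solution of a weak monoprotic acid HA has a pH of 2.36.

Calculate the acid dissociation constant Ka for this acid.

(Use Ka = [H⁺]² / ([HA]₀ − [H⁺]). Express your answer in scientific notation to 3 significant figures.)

[H⁺] = 10^(−pH) = 10^(−2.36) = 4.365e-03 M. For HA ⇌ H⁺ + A⁻, Ka = [H⁺][A⁻]/[HA] = [H⁺]² / ([HA]₀ − [H⁺]) = (4.365e-03)² / (0.111 − 4.365e-03) = 1.79e-04.

K_a = 1.79e-04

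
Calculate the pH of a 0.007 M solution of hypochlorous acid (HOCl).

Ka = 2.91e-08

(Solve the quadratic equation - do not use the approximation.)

x² + Ka×x - Ka×C = 0. Using quadratic formula: [H⁺] = 1.4258e-05

pH = 4.85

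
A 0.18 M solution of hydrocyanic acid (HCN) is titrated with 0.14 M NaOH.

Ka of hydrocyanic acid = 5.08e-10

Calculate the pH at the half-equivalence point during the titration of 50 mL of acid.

At half-equivalence [HA] = [A⁻], so Henderson-Hasselbalch gives pH = pKa = -log(5.08e-10) = 9.29.

pH = pKa = 9.29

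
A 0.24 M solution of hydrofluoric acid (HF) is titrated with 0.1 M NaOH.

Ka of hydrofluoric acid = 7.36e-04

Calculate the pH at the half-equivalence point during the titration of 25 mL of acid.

At half-equivalence [HA] = [A⁻], so Henderson-Hasselbalch gives pH = pKa = -log(7.36e-04) = 3.13.

pH = pKa = 3.13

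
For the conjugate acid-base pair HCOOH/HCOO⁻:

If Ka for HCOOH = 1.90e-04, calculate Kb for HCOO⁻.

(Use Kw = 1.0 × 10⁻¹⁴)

For a conjugate pair Ka × Kb = Kw, so Kb = Kw/Ka = 1.0 × 10⁻¹⁴ / 1.90e-04 = 5.26e-11.

K_b = 5.26e-11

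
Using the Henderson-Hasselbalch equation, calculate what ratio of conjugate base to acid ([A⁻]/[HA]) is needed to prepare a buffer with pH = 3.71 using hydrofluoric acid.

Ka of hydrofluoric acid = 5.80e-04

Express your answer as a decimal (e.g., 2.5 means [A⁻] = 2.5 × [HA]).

pKa = -log(5.80e-04) = 3.2366. pH = pKa + log([A⁻]/[HA]), so log([A⁻]/[HA]) = pH − pKa = 3.71 − 3.2366 = 0.4734. [A⁻]/[HA] = 10^(0.4734) = 2.97

[A⁻]/[HA] = 2.97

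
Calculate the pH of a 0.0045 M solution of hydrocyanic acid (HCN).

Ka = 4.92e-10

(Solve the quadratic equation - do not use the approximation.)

x² + Ka×x - Ka×C = 0. Using quadratic formula: [H⁺] = 1.4877e-06

pH = 5.83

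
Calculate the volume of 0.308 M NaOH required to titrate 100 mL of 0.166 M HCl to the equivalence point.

At equivalence: moles acid = moles base. moles HCl = 0.166 × 100/1000 = 0.0166 mol. V_base = moles / 0.308 × 1000 = 53.9 mL.

V_{base} = 53.9 mL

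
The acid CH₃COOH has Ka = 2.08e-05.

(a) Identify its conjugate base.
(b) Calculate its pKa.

(a) The conjugate base is formed by removing one H⁺ from CH₃COOH, giving CH₃COO⁻. (b) pKa = -log(Ka) = -log(2.08e-05) = 4.68.

Conjugate base: CH₃COO⁻; pK_a = 4.68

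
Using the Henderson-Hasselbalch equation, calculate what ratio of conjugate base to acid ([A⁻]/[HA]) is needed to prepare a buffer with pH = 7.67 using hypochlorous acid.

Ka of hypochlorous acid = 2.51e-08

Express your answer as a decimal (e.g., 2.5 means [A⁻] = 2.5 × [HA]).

pKa = -log(2.51e-08) = 7.6003. pH = pKa + log([A⁻]/[HA]), so log([A⁻]/[HA]) = pH − pKa = 7.67 − 7.6003 = 0.0697. [A⁻]/[HA] = 10^(0.0697) = 1.17

[A⁻]/[HA] = 1.17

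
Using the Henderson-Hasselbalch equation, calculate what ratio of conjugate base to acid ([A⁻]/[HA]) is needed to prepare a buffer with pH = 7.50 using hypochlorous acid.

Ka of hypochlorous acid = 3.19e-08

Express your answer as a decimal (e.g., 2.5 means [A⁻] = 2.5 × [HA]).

pKa = -log(3.19e-08) = 7.4962. pH = pKa + log([A⁻]/[HA]), so log([A⁻]/[HA]) = pH − pKa = 7.50 − 7.4962 = 0.0038. [A⁻]/[HA] = 10^(0.0038) = 1.01

[A⁻]/[HA] = 1.01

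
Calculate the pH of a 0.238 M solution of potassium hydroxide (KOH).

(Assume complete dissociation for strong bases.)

[OH⁻] = 0.238 M for strong base. pOH = -log[OH⁻] = 0.62, pH = 14 - pOH

pH = 13.38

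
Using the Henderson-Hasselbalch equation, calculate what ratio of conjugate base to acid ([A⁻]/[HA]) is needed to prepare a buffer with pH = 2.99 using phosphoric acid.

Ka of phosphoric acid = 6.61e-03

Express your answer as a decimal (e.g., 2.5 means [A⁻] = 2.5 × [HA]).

pKa = -log(6.61e-03) = 2.1798. pH = pKa + log([A⁻]/[HA]), so log([A⁻]/[HA]) = pH − pKa = 2.99 − 2.1798 = 0.8102. [A⁻]/[HA] = 10^(0.8102) = 6.46

[A⁻]/[HA] = 6.46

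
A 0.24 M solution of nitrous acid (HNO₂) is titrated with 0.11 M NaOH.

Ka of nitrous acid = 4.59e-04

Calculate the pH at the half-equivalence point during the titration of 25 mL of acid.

At half-equivalence [HA] = [A⁻], so Henderson-Hasselbalch gives pH = pKa = -log(4.59e-04) = 3.34.

pH = pKa = 3.34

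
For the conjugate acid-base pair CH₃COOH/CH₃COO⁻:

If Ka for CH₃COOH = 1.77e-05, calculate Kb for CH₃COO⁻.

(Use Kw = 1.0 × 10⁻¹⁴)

For a conjugate pair Ka × Kb = Kw, so Kb = Kw/Ka = 1.0 × 10⁻¹⁴ / 1.77e-05 = 5.65e-10.

K_b = 5.65e-10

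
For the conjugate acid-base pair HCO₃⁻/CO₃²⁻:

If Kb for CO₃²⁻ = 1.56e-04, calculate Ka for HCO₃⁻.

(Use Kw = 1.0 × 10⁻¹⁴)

For a conjugate pair Ka × Kb = Kw, so Ka = Kw/Kb = 1.0 × 10⁻¹⁴ / 1.56e-04 = 6.41e-11.

K_a = 6.41e-11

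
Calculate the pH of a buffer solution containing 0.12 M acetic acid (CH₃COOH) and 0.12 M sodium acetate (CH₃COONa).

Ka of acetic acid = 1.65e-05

pKa = -log(1.65e-05) = 4.78. pH = pKa + log([A⁻]/[HA]) = 4.78 + log(0.12/0.12)

pH = 4.78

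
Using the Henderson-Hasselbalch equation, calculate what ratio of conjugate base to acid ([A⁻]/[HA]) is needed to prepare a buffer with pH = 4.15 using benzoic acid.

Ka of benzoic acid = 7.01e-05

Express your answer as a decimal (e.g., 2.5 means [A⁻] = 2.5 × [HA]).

pKa = -log(7.01e-05) = 4.1543. pH = pKa + log([A⁻]/[HA]), so log([A⁻]/[HA]) = pH − pKa = 4.15 − 4.1543 = -0.0043. [A⁻]/[HA] = 10^(-0.0043) = 0.990

[A⁻]/[HA] = 0.990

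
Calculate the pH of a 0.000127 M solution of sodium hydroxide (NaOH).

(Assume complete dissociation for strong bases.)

[OH⁻] = 0.000127 M for strong base. pOH = -log[OH⁻] = 3.90, pH = 14 - pOH

pH = 10.10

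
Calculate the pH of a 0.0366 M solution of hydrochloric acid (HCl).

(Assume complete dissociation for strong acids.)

[H⁺] = 0.0366 M for strong acid. pH = -log[H⁺] = -log(0.0366)

pH = 1.44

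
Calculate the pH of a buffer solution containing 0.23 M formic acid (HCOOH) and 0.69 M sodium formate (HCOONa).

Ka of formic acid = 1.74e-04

pKa = -log(1.74e-04) = 3.76. pH = pKa + log([A⁻]/[HA]) = 3.76 + log(0.69/0.23)

pH = 4.24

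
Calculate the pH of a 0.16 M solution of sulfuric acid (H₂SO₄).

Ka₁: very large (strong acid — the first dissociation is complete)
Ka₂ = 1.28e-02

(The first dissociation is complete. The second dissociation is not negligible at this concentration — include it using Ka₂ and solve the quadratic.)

First dissociation is complete: [H⁺]₀ = [HSO₄⁻]₀ = C = 0.16 M. Second dissociation HSO₄⁻ ⇌ H⁺ + SO₄²⁻: let x = [SO₄²⁻]. Ka₂ = (C + x)·x / (C − x) = 1.28e-02 → x² + (C + Ka₂)·x − Ka₂·C = 0 → x² + 0.17280·x − 2.048e-03 = 0. x = (−0.17280 + √(0.17280² + 4 × 2.048e-03)) / 2 = 1.1134e-02 M. [H⁺] = C + x = 0.16 + 1.1134e-02 = 1.7113e-01 M. pH = -log(1.7113e-01) = 0.77.

pH = 0.77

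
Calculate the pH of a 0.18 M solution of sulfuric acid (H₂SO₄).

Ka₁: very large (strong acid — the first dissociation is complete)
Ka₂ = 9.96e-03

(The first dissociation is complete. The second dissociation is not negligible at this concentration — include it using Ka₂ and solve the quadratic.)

First dissociation is complete: [H⁺]₀ = [HSO₄⁻]₀ = C = 0.18 M. Second dissociation HSO₄⁻ ⇌ H⁺ + SO₄²⁻: let x = [SO₄²⁻]. Ka₂ = (C + x)·x / (C − x) = 9.96e-03 → x² + (C + Ka₂)·x − Ka₂·C = 0 → x² + 0.18996·x − 1.793e-03 = 0. x = (−0.18996 + √(0.18996² + 4 × 1.793e-03)) / 2 = 9.0104e-03 M. [H⁺] = C + x = 0.18 + 9.0104e-03 = 1.8901e-01 M. pH = -log(1.8901e-01) = 0.72.

pH = 0.72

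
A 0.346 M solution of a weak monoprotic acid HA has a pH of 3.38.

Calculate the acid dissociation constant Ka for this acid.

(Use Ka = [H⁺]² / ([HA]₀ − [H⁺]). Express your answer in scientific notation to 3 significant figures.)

[H⁺] = 10^(−pH) = 10^(−3.38) = 4.169e-04 M. For HA ⇌ H⁺ + A⁻, Ka = [H⁺][A⁻]/[HA] = [H⁺]² / ([HA]₀ − [H⁺]) = (4.169e-04)² / (0.346 − 4.169e-04) = 5.03e-07.

K_a = 5.03e-07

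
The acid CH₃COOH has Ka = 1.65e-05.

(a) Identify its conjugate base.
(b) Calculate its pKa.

(a) The conjugate base is formed by removing one H⁺ from CH₃COOH, giving CH₃COO⁻. (b) pKa = -log(Ka) = -log(1.65e-05) = 4.78.

Conjugate base: CH₃COO⁻; pK_a = 4.78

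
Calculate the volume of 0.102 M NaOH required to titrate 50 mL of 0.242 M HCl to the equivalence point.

At equivalence: moles acid = moles base. moles HCl = 0.242 × 50/1000 = 0.0121 mol. V_base = moles / 0.102 × 1000 = 118.6 mL.

V_{base} = 118.6 mL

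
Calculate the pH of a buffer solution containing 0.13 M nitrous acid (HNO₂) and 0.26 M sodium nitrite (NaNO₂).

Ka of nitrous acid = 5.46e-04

pKa = -log(5.46e-04) = 3.26. pH = pKa + log([A⁻]/[HA]) = 3.26 + log(0.26/0.13)

pH = 3.56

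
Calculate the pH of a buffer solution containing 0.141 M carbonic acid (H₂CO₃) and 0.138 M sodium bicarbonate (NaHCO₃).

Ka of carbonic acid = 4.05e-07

pKa = -log(4.05e-07) = 6.39. pH = pKa + log([A⁻]/[HA]) = 6.39 + log(0.138/0.141)

pH = 6.38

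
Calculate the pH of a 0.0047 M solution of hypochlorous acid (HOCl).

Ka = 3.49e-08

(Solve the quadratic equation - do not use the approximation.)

x² + Ka×x - Ka×C = 0. Using quadratic formula: [H⁺] = 1.2790e-05

pH = 4.89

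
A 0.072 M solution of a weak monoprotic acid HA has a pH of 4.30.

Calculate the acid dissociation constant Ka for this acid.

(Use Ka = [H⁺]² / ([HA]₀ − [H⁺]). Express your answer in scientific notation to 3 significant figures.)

[H⁺] = 10^(−pH) = 10^(−4.30) = 5.012e-05 M. For HA ⇌ H⁺ + A⁻, Ka = [H⁺][A⁻]/[HA] = [H⁺]² / ([HA]₀ − [H⁺]) = (5.012e-05)² / (0.072 − 5.012e-05) = 3.49e-08.

K_a = 3.49e-08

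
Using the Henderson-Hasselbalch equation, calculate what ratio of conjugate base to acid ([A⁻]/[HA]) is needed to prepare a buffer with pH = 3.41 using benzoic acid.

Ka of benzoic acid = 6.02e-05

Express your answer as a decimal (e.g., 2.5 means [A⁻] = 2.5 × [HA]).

pKa = -log(6.02e-05) = 4.2204. pH = pKa + log([A⁻]/[HA]), so log([A⁻]/[HA]) = pH − pKa = 3.41 − 4.2204 = -0.8104. [A⁻]/[HA] = 10^(-0.8104) = 0.155

[A⁻]/[HA] = 0.155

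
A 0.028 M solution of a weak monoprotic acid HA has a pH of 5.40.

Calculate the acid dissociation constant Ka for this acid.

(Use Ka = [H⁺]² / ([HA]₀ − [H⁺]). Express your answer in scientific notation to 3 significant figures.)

[H⁺] = 10^(−pH) = 10^(−5.40) = 3.981e-06 M. For HA ⇌ H⁺ + A⁻, Ka = [H⁺][A⁻]/[HA] = [H⁺]² / ([HA]₀ − [H⁺]) = (3.981e-06)² / (0.028 − 3.981e-06) = 5.66e-10.

K_a = 5.66e-10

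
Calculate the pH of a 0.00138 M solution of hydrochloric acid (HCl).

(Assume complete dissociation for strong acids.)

[H⁺] = 0.00138 M for strong acid. pH = -log[H⁺] = -log(0.00138)

pH = 2.86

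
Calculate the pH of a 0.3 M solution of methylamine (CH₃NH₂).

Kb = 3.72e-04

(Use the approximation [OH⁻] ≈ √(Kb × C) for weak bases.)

[OH⁻] = √(Kb × C) = √(3.72e-04 × 0.3) = 1.0564e-02. pOH = 1.98, pH = 14 - pOH

pH = 12.02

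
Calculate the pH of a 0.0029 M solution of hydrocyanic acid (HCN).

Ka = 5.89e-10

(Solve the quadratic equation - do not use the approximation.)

x² + Ka×x - Ka×C = 0. Using quadratic formula: [H⁺] = 1.3066e-06

pH = 5.88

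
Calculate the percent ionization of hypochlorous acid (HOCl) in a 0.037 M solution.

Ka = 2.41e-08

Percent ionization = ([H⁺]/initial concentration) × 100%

Using Ka equilibrium: x² + Ka×x - Ka×C = 0. Solving: [H⁺] = 2.9849e-05. Percent = (2.9849e-05/0.037) × 100

Percent ionization = 0.0807%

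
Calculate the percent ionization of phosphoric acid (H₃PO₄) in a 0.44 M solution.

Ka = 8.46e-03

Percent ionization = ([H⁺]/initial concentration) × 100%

Using Ka equilibrium: x² + Ka×x - Ka×C = 0. Solving: [H⁺] = 5.6928e-02. Percent = (5.6928e-02/0.44) × 100

Percent ionization = 12.9%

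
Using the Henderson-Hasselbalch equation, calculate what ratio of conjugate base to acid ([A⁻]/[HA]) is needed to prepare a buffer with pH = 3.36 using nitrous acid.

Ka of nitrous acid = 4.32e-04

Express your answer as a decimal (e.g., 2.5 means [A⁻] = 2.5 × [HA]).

pKa = -log(4.32e-04) = 3.3645. pH = pKa + log([A⁻]/[HA]), so log([A⁻]/[HA]) = pH − pKa = 3.36 − 3.3645 = -0.0045. [A⁻]/[HA] = 10^(-0.0045) = 0.990

[A⁻]/[HA] = 0.990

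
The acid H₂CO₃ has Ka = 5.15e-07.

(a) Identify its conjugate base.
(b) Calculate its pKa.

(a) The conjugate base is formed by removing one H⁺ from H₂CO₃, giving HCO₃⁻. (b) pKa = -log(Ka) = -log(5.15e-07) = 6.29.

Conjugate base: HCO₃⁻; pK_a = 6.29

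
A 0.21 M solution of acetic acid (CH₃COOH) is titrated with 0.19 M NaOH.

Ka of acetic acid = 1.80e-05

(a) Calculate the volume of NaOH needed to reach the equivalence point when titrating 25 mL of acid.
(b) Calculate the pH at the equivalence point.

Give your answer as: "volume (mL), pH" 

moles acid = 0.21 × 25/1000 = 0.00525 mol; V_base = moles/0.19 × 1000 = 27.6 mL. At equivalence only the conjugate base is present: [A⁻] = 0.00525/0.053 = 9.9750e-02 M. Kb = Kw/Ka = 5.56e-10; [OH⁻] = √(Kb × [A⁻]) = 7.4442e-06; pOH = 5.13; pH = 14 - pOH = 8.87.

V = 27.6 mL, pH = 8.87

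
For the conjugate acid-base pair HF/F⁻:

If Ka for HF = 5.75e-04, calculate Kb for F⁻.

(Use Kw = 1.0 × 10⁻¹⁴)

For a conjugate pair Ka × Kb = Kw, so Kb = Kw/Ka = 1.0 × 10⁻¹⁴ / 5.75e-04 = 1.74e-11.

K_b = 1.74e-11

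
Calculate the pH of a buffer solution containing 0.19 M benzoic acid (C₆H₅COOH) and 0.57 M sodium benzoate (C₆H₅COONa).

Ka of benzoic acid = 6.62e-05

pKa = -log(6.62e-05) = 4.18. pH = pKa + log([A⁻]/[HA]) = 4.18 + log(0.57/0.19)

pH = 4.66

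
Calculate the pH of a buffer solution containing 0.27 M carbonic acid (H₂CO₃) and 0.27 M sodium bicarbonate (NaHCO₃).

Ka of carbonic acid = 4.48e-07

pKa = -log(4.48e-07) = 6.35. pH = pKa + log([A⁻]/[HA]) = 6.35 + log(0.27/0.27)

pH = 6.35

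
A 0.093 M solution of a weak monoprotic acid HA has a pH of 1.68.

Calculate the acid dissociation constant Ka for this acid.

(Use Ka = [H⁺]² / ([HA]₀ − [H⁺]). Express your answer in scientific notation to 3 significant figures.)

[H⁺] = 10^(−pH) = 10^(−1.68) = 2.089e-02 M. For HA ⇌ H⁺ + A⁻, Ka = [H⁺][A⁻]/[HA] = [H⁺]² / ([HA]₀ − [H⁺]) = (2.089e-02)² / (0.093 − 2.089e-02) = 6.05e-03.

K_a = 6.05e-03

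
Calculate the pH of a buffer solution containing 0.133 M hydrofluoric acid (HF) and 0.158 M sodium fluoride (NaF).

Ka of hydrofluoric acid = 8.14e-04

pKa = -log(8.14e-04) = 3.09. pH = pKa + log([A⁻]/[HA]) = 3.09 + log(0.158/0.133)

pH = 3.16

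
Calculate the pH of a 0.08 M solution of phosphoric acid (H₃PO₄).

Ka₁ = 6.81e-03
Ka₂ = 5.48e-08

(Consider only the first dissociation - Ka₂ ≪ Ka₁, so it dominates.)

First dissociation dominates. From Ka₁ = [H⁺][HA⁻]/[H₂A], x² + Ka₁·x − Ka₁·C = 0 with C = 0.08 M and Ka₁ = 6.81e-03. Solving: [H⁺] = (−Ka₁ + √(Ka₁² + 4·Ka₁·C)) / 2 = 2.0183e-02 M. pH = -log(2.0183e-02) = 1.70.

pH = 1.70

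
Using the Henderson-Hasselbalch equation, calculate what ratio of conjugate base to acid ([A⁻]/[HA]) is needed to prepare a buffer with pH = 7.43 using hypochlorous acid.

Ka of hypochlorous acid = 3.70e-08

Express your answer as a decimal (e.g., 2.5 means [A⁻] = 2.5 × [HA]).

pKa = -log(3.70e-08) = 7.4318. pH = pKa + log([A⁻]/[HA]), so log([A⁻]/[HA]) = pH − pKa = 7.43 − 7.4318 = -0.0018. [A⁻]/[HA] = 10^(-0.0018) = 0.996

[A⁻]/[HA] = 0.996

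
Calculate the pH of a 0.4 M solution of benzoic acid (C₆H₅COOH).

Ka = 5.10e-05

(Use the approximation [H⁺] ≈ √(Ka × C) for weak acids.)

[H⁺] = √(Ka × C) = √(5.10e-05 × 0.4) = 4.5166e-03. pH = -log(4.5166e-03)

pH = 2.35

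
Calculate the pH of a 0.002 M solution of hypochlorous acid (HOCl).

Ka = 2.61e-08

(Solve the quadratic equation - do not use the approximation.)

x² + Ka×x - Ka×C = 0. Using quadratic formula: [H⁺] = 7.2119e-06

pH = 5.14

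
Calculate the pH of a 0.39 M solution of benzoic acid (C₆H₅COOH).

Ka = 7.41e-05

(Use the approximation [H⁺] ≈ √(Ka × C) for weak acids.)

[H⁺] = √(Ka × C) = √(7.41e-05 × 0.39) = 5.3758e-03. pH = -log(5.3758e-03)

pH = 2.27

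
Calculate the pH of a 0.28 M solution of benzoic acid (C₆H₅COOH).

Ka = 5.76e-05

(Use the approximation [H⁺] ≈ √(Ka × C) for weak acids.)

[H⁺] = √(Ka × C) = √(5.76e-05 × 0.28) = 4.0160e-03. pH = -log(4.0160e-03)

pH = 2.40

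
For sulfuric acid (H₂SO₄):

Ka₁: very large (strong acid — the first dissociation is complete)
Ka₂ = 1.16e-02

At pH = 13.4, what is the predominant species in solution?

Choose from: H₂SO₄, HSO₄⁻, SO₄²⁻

The first dissociation is complete, so H₂SO₄ itself is never the predominant species in water; pKa₂ = -log(1.16e-02) = 1.94. For a polyprotic acid the predominant species crosses at each pKa: below pKa_n the protonated form dominates, above it the deprotonated form does. At pH = 13.4, the predominant species is SO₄²⁻.

SO₄²⁻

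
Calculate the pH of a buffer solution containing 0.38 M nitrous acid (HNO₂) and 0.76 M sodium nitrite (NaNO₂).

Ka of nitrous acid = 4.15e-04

pKa = -log(4.15e-04) = 3.38. pH = pKa + log([A⁻]/[HA]) = 3.38 + log(0.76/0.38)

pH = 3.68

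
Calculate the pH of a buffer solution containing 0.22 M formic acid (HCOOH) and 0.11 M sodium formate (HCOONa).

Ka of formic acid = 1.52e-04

pKa = -log(1.52e-04) = 3.82. pH = pKa + log([A⁻]/[HA]) = 3.82 + log(0.11/0.22)

pH = 3.52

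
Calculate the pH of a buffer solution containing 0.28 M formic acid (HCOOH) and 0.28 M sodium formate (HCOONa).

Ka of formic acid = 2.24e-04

pKa = -log(2.24e-04) = 3.65. pH = pKa + log([A⁻]/[HA]) = 3.65 + log(0.28/0.28)

pH = 3.65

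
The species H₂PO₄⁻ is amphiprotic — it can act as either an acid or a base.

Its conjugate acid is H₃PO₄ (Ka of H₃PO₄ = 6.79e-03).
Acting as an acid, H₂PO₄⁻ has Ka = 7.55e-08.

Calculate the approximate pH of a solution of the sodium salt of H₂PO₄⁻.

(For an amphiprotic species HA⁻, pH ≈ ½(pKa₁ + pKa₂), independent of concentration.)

pKa₁ = -log(6.79e-03) = 2.17; pKa₂ = -log(7.55e-08) = 7.12. For an amphiprotic species, pH ≈ ½(pKa₁ + pKa₂) = ½(2.17 + 7.12) = 4.65.

pH = 4.65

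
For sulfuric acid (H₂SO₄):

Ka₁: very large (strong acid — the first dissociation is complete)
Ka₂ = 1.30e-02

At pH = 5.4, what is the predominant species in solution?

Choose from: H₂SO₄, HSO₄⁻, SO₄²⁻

The first dissociation is complete, so H₂SO₄ itself is never the predominant species in water; pKa₂ = -log(1.30e-02) = 1.89. For a polyprotic acid the predominant species crosses at each pKa: below pKa_n the protonated form dominates, above it the deprotonated form does. At pH = 5.4, the predominant species is SO₄²⁻.

SO₄²⁻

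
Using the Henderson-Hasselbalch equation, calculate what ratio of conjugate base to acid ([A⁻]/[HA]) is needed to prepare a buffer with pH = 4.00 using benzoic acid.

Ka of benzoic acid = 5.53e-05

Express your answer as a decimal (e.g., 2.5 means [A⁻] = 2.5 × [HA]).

pKa = -log(5.53e-05) = 4.2573. pH = pKa + log([A⁻]/[HA]), so log([A⁻]/[HA]) = pH − pKa = 4.00 − 4.2573 = -0.2573. [A⁻]/[HA] = 10^(-0.2573) = 0.553

[A⁻]/[HA] = 0.553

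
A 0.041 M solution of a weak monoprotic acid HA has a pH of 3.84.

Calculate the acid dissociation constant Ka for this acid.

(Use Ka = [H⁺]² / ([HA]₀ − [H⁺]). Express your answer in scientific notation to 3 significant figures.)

[H⁺] = 10^(−pH) = 10^(−3.84) = 1.445e-04 M. For HA ⇌ H⁺ + A⁻, Ka = [H⁺][A⁻]/[HA] = [H⁺]² / ([HA]₀ − [H⁺]) = (1.445e-04)² / (0.041 − 1.445e-04) = 5.11e-07.

K_a = 5.11e-07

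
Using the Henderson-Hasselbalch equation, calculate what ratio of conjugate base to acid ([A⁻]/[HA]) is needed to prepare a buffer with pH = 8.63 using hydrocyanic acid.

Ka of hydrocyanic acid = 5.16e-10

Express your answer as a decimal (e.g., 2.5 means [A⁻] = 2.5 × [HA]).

pKa = -log(5.16e-10) = 9.2874. pH = pKa + log([A⁻]/[HA]), so log([A⁻]/[HA]) = pH − pKa = 8.63 − 9.2874 = -0.6574. [A⁻]/[HA] = 10^(-0.6574) = 0.220

[A⁻]/[HA] = 0.220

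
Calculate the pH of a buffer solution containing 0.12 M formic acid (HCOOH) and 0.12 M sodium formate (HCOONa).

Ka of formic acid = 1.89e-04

pKa = -log(1.89e-04) = 3.72. pH = pKa + log([A⁻]/[HA]) = 3.72 + log(0.12/0.12)

pH = 3.72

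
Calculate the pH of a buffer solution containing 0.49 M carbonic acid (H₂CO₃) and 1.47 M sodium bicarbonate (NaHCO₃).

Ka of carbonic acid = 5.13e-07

pKa = -log(5.13e-07) = 6.29. pH = pKa + log([A⁻]/[HA]) = 6.29 + log(1.47/0.49)

pH = 6.77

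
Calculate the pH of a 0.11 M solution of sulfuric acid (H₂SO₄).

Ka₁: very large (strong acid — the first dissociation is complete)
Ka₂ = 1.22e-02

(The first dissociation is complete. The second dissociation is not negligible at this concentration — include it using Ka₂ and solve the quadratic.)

First dissociation is complete: [H⁺]₀ = [HSO₄⁻]₀ = C = 0.11 M. Second dissociation HSO₄⁻ ⇌ H⁺ + SO₄²⁻: let x = [SO₄²⁻]. Ka₂ = (C + x)·x / (C − x) = 1.22e-02 → x² + (C + Ka₂)·x − Ka₂·C = 0 → x² + 0.12220·x − 1.342e-03 = 0. x = (−0.12220 + √(0.12220² + 4 × 1.342e-03)) / 2 = 1.0141e-02 M. [H⁺] = C + x = 0.11 + 1.0141e-02 = 1.2014e-01 M. pH = -log(1.2014e-01) = 0.92.

pH = 0.92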